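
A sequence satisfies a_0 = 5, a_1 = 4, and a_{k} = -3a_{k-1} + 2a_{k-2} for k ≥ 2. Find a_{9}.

26662

The ordinary generating function has denominator 1 + 3x - 2x^2.
Iterating the recurrence: a_0,…,a_{9} = 5, 4, -2, 14, -46, 166, -590, 2102, -7486, 26662.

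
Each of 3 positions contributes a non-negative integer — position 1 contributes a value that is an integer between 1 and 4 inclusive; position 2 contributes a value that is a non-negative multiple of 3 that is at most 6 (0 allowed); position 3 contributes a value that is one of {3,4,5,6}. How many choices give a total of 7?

5

The generating function for the choices is (q + q² + q³ + q⁴)·(1 + q³ + q⁶)·(q³ + q⁴ + q⁵ + q⁶); the count is [q⁷].
(q + q² + q³ + q⁴) has coefficients 0,1,1,1,1 for degrees 0…4.
(1 + q³ + q⁶) has coefficients 1,0,0,1,0,0,1,0 for degrees 0…7.
Finally multiplying by (q³ + q⁴ + q⁵ + q⁶), the product of all factors after the first has coefficients 0,0,0,1,1,1,2,1 for degrees 0…7.
[q⁷] = 1·2 + 1·1 + 1·1 + 1·1 = 5.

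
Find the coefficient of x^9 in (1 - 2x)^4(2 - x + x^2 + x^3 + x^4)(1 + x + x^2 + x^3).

8

(1 - 2x)^4 has coefficients 1,-8,24,-32,16 for degrees 0…4.
(2 - x + x^2 + x^3 + x^4) has coefficients 2,-1,1,1,1,0,0,0,0,0 for degrees 0…9.
Finally multiplying by (1 + x + x^2 + x^3), the product of all factors after the first has coefficients 2,1,2,3,2,3,2,1,0,0 for degrees 0…9.
[x^9] = 1·0 − 8·0 + 24·1 − 32·2 + 16·3 = 8.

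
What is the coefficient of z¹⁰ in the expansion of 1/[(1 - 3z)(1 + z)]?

The denominator gives the recurrence a_n = 2a_(n−1) + 3a_(n−2) for n ≥ 2; the numerator fixes a_0 = 1, a_1 = 2.
Iterating: 1, 2, 7, 20, 61, 182, 547, 1640, 4921, 14762, 44287, so a_10 = 44287.

44287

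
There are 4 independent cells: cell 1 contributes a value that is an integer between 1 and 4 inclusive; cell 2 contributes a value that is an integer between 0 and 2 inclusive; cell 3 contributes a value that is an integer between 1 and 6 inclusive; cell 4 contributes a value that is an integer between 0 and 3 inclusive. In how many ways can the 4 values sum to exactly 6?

The generating function for the choices is (q + q² + q³ + q⁴)·(1 + q + q²)·(q + q² + q³ + q⁴ + q⁵ + q⁶)·(1 + q + q² + q³); the count is [q⁶].
(q + q² + q³ + q⁴) has coefficients 0,1,1,1,1 for degrees 0…4.
(1 + q + q²) has coefficients 1,1,1,0,0,0,0 for degrees 0…6.
Multiplying by (q + q² + q³ + q⁴ + q⁵ + q⁶) gives running coefficients 0,1,2,3,3,3,3 for degrees 0…6.
Finally multiplying by (1 + q + q² + q³), the product of all factors after the first has coefficients 0,1,3,6,9,11,12 for degrees 0…6.
[q⁶] = 1·11 + 1·9 + 1·6 + 1·3 = 29.

29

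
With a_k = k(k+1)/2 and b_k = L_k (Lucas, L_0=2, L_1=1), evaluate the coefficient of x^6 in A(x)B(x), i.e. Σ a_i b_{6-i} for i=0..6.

143

This is [x^6] in the product of the two ordinary generating functions.
Σ = 0·18 + 1·11 + 3·7 + 6·4 + 10·3 + 15·1 + 21·2 = 143.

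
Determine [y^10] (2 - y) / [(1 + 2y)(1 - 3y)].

The denominator gives the recurrence a_n = a_(n−1) + 6a_(n−2) for n ≥ 2; the numerator fixes a_0 = 2, a_1 = 1.
Iterating: 2, 1, 13, 19, 97, 211, 793, 2059, 6817, 19171, 60073, so a_10 = 60073.

60073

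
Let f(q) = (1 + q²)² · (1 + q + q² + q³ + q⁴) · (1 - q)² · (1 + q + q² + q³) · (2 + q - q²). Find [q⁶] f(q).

-5

(1 + q²)² has coefficients 1,0,2,0,1 for degrees 0…4.
(1 + q + q² + q³ + q⁴) has coefficients 1,1,1,1,1,0,0 for degrees 0…6.
Multiplying by (1 - q)² gives running coefficients 1,-1,0,0,0,-1,1 for degrees 0…6.
Multiplying by (1 + q + q² + q³) gives running coefficients 1,0,0,0,-1,-1,0 for degrees 0…6.
Finally multiplying by (2 + q - q²), the product of all factors after the first has coefficients 2,1,-1,0,-2,-3,0 for degrees 0…6.
[q⁶] = 1·0 + 2·(-2) + 1·(-1) = -5.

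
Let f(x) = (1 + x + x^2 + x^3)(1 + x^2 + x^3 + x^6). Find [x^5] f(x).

(1 + x + x^2 + x^3) has coefficients 1,1,1,1 for degrees 0…3.
(1 + x^2 + x^3 + x^6) has coefficients 1,0,1,1,0,0 for degrees 0…5.
[x^5] = 1·0 + 1·0 + 1·1 + 1·1 = 2.

2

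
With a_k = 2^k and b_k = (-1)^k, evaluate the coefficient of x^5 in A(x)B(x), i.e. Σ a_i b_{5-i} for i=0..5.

Write out a_i and b_{5-i} for i = 0,…,5 and sum the products.
Σ = 1·(-1) + 2·1 + 4·(-1) + 8·1 + 16·(-1) + 32·1 = 21.

21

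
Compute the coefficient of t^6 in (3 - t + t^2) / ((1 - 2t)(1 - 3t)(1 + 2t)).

3517

The denominator gives the recurrence a_n = 3a_(n−1) + 4a_(n−2) − 12a_(n−3) for n ≥ 3; the numerator fixes a_0 = 3, a_1 = 8, a_2 = 37.
Iterating: 3, 8, 37, 107, 373, 1103, 3517, so a_6 = 3517.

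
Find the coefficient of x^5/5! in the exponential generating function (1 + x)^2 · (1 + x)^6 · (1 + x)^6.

240240

The EGF product rule gives c_5 = Σ_{k_1+k_2+k_3=5} C(5; k_1,k_2,k_3) · ∏ g_i(k_i), where (1+x)^2 gives the falling factorial (2)_k; (1+x)^6 gives the falling factorial (6)_k; (1+x)^6 gives the falling factorial (6)_k.
g_1(k) for k = 0…5: 1, 2, 2, 0, 0, 0.
g_2(k) for k = 0…5: 1, 6, 30, 120, 360, 720.
g_3(k) for k = 0…5: 1, 6, 30, 120, 360, 720.
First combine the last two factors: h(k) = Σ_j C(k,j)·g_2(j)·g_3(k−j) for k = 0…5: 1, 12, 132, 1320, 11880, 95040.
c_5 = Σ_k C(5,k)·g_1(k)·h(5−k) = 1·1·95040 + 5·2·11880 + 10·2·1320 = 95040 + 118800 + 26400 = 240240.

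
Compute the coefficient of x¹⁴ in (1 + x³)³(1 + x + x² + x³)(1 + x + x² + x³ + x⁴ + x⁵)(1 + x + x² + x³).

(1 + x³)³ has coefficients 1,0,0,3,0,0,3,0,0,1 for degrees 0…9.
(1 + x + x² + x³) has coefficients 1,1,1,1,0,0,0,0,0,0,0,0,0,0,0 for degrees 0…14.
Multiplying by (1 + x + x² + x³ + x⁴ + x⁵) gives running coefficients 1,2,3,4,4,4,3,2,1,0,0,0,0,0,0 for degrees 0…14.
Finally multiplying by (1 + x + x² + x³), the product of all factors after the first has coefficients 1,3,6,10,13,15,15,13,10,6,3,1,0,0,0 for degrees 0…14.
[x¹⁴] = 1·0 + 3·1 + 3·10 + 1·15 = 48.

48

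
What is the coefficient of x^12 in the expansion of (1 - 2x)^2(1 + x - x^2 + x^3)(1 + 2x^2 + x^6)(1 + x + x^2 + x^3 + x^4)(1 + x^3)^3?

(1 - 2x)^2 has coefficients 1,-4,4 for degrees 0…2.
(1 + x - x^2 + x^3) has coefficients 1,1,-1,1,0,0,0,0,0,0,0,0,0 for degrees 0…12.
Multiplying by (1 + 2x^2 + x^6) gives running coefficients 1,1,1,3,-2,2,1,1,-1,1,0,0,0 for degrees 0…12.
Multiplying by (1 + x + x^2 + x^3 + x^4) gives running coefficients 1,2,3,6,4,5,5,5,1,4,2,1,0 for degrees 0…12.
Finally multiplying by (1 + x^3)^3, the product of all factors after the first has coefficients 1,2,3,9,10,14,26,23,25,38,31,22,33 for degrees 0…12.
[x^12] = 1·33 − 4·22 + 4·31 = 69.

69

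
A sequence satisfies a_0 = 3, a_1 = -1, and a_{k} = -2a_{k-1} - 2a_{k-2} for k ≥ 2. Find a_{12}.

The ordinary generating function has denominator 1 + 2t + 2t^2.
Iterating the recurrence: a_0,…,a_{12} = 3, -1, -4, 10, -12, 4, 16, -40, 48, -16, -64, 160, -192.

-192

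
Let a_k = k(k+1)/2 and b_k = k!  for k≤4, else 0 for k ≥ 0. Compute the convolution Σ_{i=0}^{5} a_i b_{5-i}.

The convolution is the t^5 coefficient of A(t)B(t).
Σ = 0·0 + 1·24 + 3·6 + 6·2 + 10·1 + 15·1 = 79.

79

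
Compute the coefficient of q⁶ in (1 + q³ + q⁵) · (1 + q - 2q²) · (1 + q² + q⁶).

3

(1 + q³ + q⁵) has coefficients 1,0,0,1,0,1 for degrees 0…5.
(1 + q - 2q²) has coefficients 1,1,-2,0,0,0,0 for degrees 0…6.
Finally multiplying by (1 + q² + q⁶), the product of all factors after the first has coefficients 1,1,-1,1,-2,0,1 for degrees 0…6.
[q⁶] = 1·1 + 1·1 + 1·1 = 3.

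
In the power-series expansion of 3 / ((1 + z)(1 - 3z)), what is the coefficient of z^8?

14763

Partial fractions give a closed form: a_n = (3/4)·(-1)^n + (9/4)·3^n.
At n = 8: a_8 = 14763.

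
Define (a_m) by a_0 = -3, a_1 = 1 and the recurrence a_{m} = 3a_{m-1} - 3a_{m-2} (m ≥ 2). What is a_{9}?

The ordinary generating function has denominator 1 - 3q + 3q^2.
Iterating the recurrence: a_0,…,a_{9} = -3, 1, 12, 33, 63, 90, 81, -27, -324, -891.

-891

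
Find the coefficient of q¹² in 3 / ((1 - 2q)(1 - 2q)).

159744

The denominator gives the recurrence a_n = 4a_(n−1) − 4a_(n−2) for n ≥ 2; the numerator fixes a_0 = 3, a_1 = 12.
Iterating: 3, 12, 36, 96, 240, 576, 1344, 3072, 6912, 15360, 33792, 73728, 159744, so a_12 = 159744.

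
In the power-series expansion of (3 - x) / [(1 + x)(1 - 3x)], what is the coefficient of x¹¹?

The denominator gives the recurrence a_n = 2a_(n−1) + 3a_(n−2) for n ≥ 3; the numerator fixes a_0 = 3, a_1 = 5, a_2 = 19.
Iterating: 3, 5, 19, 53, 163, 485, 1459, 4373, 13123, 39365, 118099, 354293, so a_11 = 354293.

354293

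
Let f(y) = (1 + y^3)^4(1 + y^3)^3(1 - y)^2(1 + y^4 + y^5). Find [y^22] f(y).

(1 + y^3)^4 has coefficients 1,0,0,4,0,0,6,0,0,4,0,0,1 for degrees 0…12.
(1 + y^3)^3 has coefficients 1,0,0,3,0,0,3,0,0,1,0,0,0,0,0,0,0,0,0,0,0,0,0 for degrees 0…22.
Multiplying by (1 - y)^2 gives running coefficients 1,-2,1,3,-6,3,3,-6,3,1,-2,1,0,0,0,0,0,0,0,0,0,0,0 for degrees 0…22.
Finally multiplying by (1 + y^4 + y^5), the product of all factors after the first has coefficients 1,-2,1,3,-5,2,2,-2,0,-2,4,-2,-3,4,-1,-1,1,0,0,0,0,0,0 for degrees 0…22.
[y^22] = 1·0 + 4·0 + 6·1 + 4·4 + 1·4 = 26.

26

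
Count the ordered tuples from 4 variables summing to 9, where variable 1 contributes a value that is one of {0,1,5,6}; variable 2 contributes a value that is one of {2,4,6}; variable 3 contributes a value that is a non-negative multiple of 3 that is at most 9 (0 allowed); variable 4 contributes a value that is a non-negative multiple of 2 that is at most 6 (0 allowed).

The generating function for the choices is (1 + z + z^5 + z^6)·(z^2 + z^4 + z^6)·(1 + z^3 + z^6 + z^9)·(1 + z^2 + z^4 + z^6); the count is [z^9].
(1 + z + z^5 + z^6) has coefficients 1,1,0,0,0,1,1 for degrees 0…6.
(z^2 + z^4 + z^6) has coefficients 0,0,1,0,1,0,1,0,0,0 for degrees 0…9.
Multiplying by (1 + z^3 + z^6 + z^9) gives running coefficients 0,0,1,0,1,1,1,1,1,1 for degrees 0…9.
Finally multiplying by (1 + z^2 + z^4 + z^6), the product of all factors after the first has coefficients 0,0,1,0,2,1,3,2,4,3 for degrees 0…9.
[z^9] = 1·3 + 1·4 + 1·2 + 1·0 = 9.

9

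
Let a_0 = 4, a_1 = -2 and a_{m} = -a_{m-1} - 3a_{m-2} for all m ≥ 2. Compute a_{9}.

The ordinary generating function has denominator 1 + t + 3t^2.
Iterating the recurrence: a_0,…,a_{9} = 4, -2, -10, 16, 14, -62, 20, 166, -226, -272.

-272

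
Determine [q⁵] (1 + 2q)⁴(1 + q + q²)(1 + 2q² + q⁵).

177

(1 + 2q)⁴ has coefficients 1,8,24,32,16 for degrees 0…4.
(1 + q + q²) has coefficients 1,1,1,0,0,0 for degrees 0…5.
Finally multiplying by (1 + 2q² + q⁵), the product of all factors after the first has coefficients 1,1,3,2,2,1 for degrees 0…5.
[q⁵] = 1·1 + 8·2 + 24·2 + 32·3 + 16·1 = 177.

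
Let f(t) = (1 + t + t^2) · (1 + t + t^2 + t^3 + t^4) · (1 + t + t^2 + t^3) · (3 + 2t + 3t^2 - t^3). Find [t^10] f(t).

5

(1 + t + t^2) has coefficients 1,1,1 for degrees 0…2.
(1 + t + t^2 + t^3 + t^4) has coefficients 1,1,1,1,1,0,0,0,0,0,0 for degrees 0…10.
Multiplying by (1 + t + t^2 + t^3) gives running coefficients 1,2,3,4,4,3,2,1,0,0,0 for degrees 0…10.
Finally multiplying by (3 + 2t + 3t^2 - t^3), the product of all factors after the first has coefficients 3,8,16,23,27,26,20,12,5,1,-1 for degrees 0…10.
[t^10] = 1·(-1) + 1·1 + 1·5 = 5.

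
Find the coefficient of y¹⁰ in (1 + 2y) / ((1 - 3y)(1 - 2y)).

Partial fractions give a closed form: a_n = (5)·3^n + (-4)·2^n.
At n = 10: a_10 = 291149.

291149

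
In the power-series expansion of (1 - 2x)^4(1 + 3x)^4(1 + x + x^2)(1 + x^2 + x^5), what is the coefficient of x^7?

-632

(1 - 2x)^4 has coefficients 1,-8,24,-32,16 for degrees 0…4.
(1 + 3x)^4 has coefficients 1,12,54,108,81,0,0,0 for degrees 0…7.
Multiplying by (1 + x + x^2) gives running coefficients 1,13,67,174,243,189,81,0 for degrees 0…7.
Finally multiplying by (1 + x^2 + x^5), the product of all factors after the first has coefficients 1,13,68,187,310,364,337,256 for degrees 0…7.
[x^7] = 1·256 − 8·337 + 24·364 − 32·310 + 16·187 = -632.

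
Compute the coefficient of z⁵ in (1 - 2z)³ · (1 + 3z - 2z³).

-24

(1 - 2z)³ has coefficients 1,-6,12,-8 for degrees 0…3.
(1 + 3z - 2z³) has coefficients 1,3,0,-2,0,0 for degrees 0…5.
[z⁵] = 1·0 − 6·0 + 12·(-2) − 8·0 = -24.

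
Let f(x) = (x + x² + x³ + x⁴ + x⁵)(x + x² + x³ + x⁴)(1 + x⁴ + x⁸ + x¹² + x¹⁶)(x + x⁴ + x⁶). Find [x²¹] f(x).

(x + x² + x³ + x⁴ + x⁵) has coefficients 0,1,1,1,1,1 for degrees 0…5.
(x + x² + x³ + x⁴) has coefficients 0,1,1,1,1,0,0,0,0,0,0,0,0,0,0,0,0,0,0,0,0,0 for degrees 0…21.
Multiplying by (1 + x⁴ + x⁸ + x¹² + x¹⁶) gives running coefficients 0,1,1,1,1,1,1,1,1,1,1,1,1,1,1,1,1,1,1,1,1,0 for degrees 0…21.
Finally multiplying by (x + x⁴ + x⁶), the product of all factors after the first has coefficients 0,0,1,1,1,2,2,3,3,3,3,3,3,3,3,3,3,3,3,3,3,3 for degrees 0…21.
[x²¹] = 1·3 + 1·3 + 1·3 + 1·3 + 1·3 = 15.

15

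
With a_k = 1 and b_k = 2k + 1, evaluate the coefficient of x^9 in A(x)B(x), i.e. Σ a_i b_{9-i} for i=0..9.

This is [x^9] in the product of the two ordinary generating functions.
Σ = 1·19 + 1·17 + 1·15 + 1·13 + 1·11 + 1·9 + 1·7 + 1·5 + 1·3 + 1·1 = 100.

100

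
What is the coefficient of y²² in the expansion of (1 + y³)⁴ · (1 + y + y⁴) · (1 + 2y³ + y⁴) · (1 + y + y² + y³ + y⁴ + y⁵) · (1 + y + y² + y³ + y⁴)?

(1 + y³)⁴ has coefficients 1,0,0,4,0,0,6,0,0,4,0,0,1 for degrees 0…12.
(1 + y + y⁴) has coefficients 1,1,0,0,1,0,0,0,0,0,0,0,0,0,0,0,0,0,0,0,0,0,0 for degrees 0…22.
Multiplying by (1 + 2y³ + y⁴) gives running coefficients 1,1,0,2,4,1,0,2,1,0,0,0,0,0,0,0,0,0,0,0,0,0,0 for degrees 0…22.
Multiplying by (1 + y + y² + y³ + y⁴ + y⁵) gives running coefficients 1,2,2,4,8,9,8,9,10,8,4,3,3,1,0,0,0,0,0,0,0,0,0 for degrees 0…22.
Finally multiplying by (1 + y + y² + y³ + y⁴), the product of all factors after the first has coefficients 1,3,5,9,17,25,31,38,44,44,39,34,28,19,11,7,4,1,0,0,0,0,0 for degrees 0…22.
[y²²] = 1·0 + 4·0 + 6·4 + 4·19 + 1·39 = 139.

139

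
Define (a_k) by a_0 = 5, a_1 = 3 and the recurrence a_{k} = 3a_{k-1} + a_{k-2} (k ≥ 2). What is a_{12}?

The ordinary generating function has denominator 1 - 3z - z^2.
Iterating the recurrence: a_0,…,a_{12} = 5, 3, 14, 45, 149, 492, 1625, 5367, 17726, 58545, 193361, 638628, 2109245.

2109245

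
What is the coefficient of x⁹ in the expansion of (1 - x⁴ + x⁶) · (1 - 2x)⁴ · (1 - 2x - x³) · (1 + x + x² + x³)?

(1 - x⁴ + x⁶) has coefficients 1,0,0,0,-1,0,1 for degrees 0…6.
(1 - 2x)⁴ has coefficients 1,-8,24,-32,16,0,0,0,0,0 for degrees 0…9.
Multiplying by (1 - 2x - x³) gives running coefficients 1,-10,40,-81,88,-56,32,-16,0,0 for degrees 0…9.
Finally multiplying by (1 + x + x² + x³), the product of all factors after the first has coefficients 1,-9,31,-50,37,-9,-17,48,-40,16 for degrees 0…9.
[x⁹] = 1·16 − 1·(-9) + 1·(-50) = -25.

-25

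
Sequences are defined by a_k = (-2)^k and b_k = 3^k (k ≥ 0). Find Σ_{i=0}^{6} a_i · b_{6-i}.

The convolution is the x^6 coefficient of A(x)B(x).
Σ = 1·729 − 2·243 + 4·81 − 8·27 + 16·9 − 32·3 + 64·1 = 463.

463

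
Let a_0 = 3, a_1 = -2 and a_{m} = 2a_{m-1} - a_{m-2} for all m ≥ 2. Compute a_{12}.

-57

The ordinary generating function has denominator 1 - 2z + z^2.
Iterating the recurrence: a_0,…,a_{12} = 3, -2, -7, -12, -17, -22, -27, -32, -37, -42, -47, -52, -57.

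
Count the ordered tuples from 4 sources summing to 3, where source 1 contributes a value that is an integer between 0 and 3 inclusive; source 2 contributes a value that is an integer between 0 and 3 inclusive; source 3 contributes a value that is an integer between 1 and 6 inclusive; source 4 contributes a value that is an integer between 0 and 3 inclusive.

10

The generating function for the choices is (1 + x + x² + x³)·(1 + x + x² + x³)·(x + x² + x³ + x⁴ + x⁵ + x⁶)·(1 + x + x² + x³); the count is [x³].
(1 + x + x² + x³) has coefficients 1,1,1,1 for degrees 0…3.
(1 + x + x² + x³) has coefficients 1,1,1,1 for degrees 0…3.
Multiplying by (x + x² + x³ + x⁴ + x⁵ + x⁶) gives running coefficients 0,1,2,3 for degrees 0…3.
Finally multiplying by (1 + x + x² + x³), the product of all factors after the first has coefficients 0,1,3,6 for degrees 0…3.
[x³] = 1·6 + 1·3 + 1·1 + 1·0 = 10.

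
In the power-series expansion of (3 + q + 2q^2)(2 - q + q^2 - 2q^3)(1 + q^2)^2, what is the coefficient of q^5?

(3 + q + 2q^2) has coefficients 3,1,2 for degrees 0…2.
(2 - q + q^2 - 2q^3) has coefficients 2,-1,1,-2,0,0 for degrees 0…5.
Finally multiplying by (1 + q^2)^2, the product of all factors after the first has coefficients 2,-1,5,-4,4,-5 for degrees 0…5.
[q^5] = 3·(-5) + 1·4 + 2·(-4) = -19.

-19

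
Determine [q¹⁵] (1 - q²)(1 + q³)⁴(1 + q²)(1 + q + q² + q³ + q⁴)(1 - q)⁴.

1

(1 - q²) has coefficients 1,0,-1 for degrees 0…2.
(1 + q³)⁴ has coefficients 1,0,0,4,0,0,6,0,0,4,0,0,1,0,0,0 for degrees 0…15.
Multiplying by (1 + q²) gives running coefficients 1,0,1,4,0,4,6,0,6,4,0,4,1,0,1,0 for degrees 0…15.
Multiplying by (1 + q + q² + q³ + q⁴) gives running coefficients 1,1,2,6,6,9,15,14,16,20,16,14,15,9,6,6 for degrees 0…15.
Finally multiplying by (1 - q)⁴, the product of all factors after the first has coefficients 1,-3,4,0,-9,14,-7,-10,20,-11,-9,20,-9,-11,20,-10 for degrees 0…15.
[q¹⁵] = 1·(-10) − 1·(-11) = 1.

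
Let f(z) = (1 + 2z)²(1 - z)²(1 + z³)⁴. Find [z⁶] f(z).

(1 + 2z)² has coefficients 1,4,4 for degrees 0…2.
(1 - z)² has coefficients 1,-2,1,0,0,0,0 for degrees 0…6.
Finally multiplying by (1 + z³)⁴, the product of all factors after the first has coefficients 1,-2,1,4,-8,4,6 for degrees 0…6.
[z⁶] = 1·6 + 4·4 + 4·(-8) = -10.

-10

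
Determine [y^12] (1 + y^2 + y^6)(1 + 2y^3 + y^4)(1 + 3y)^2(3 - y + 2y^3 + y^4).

25

(1 + y^2 + y^6) has coefficients 1,0,1,0,0,0,1 for degrees 0…6.
(1 + 2y^3 + y^4) has coefficients 1,0,0,2,1,0,0,0,0,0,0,0,0 for degrees 0…12.
Multiplying by (1 + 3y)^2 gives running coefficients 1,6,9,2,13,24,9,0,0,0,0,0,0 for degrees 0…12.
Finally multiplying by (3 - y + 2y^3 + y^4), the product of all factors after the first has coefficients 3,17,21,-1,50,83,16,19,61,42,9,0,0 for degrees 0…12.
[y^12] = 1·0 + 1·9 + 1·16 = 25.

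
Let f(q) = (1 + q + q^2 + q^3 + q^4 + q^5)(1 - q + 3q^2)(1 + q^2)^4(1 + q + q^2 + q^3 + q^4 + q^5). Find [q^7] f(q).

(1 + q + q^2 + q^3 + q^4 + q^5) has coefficients 1,1,1,1,1,1 for degrees 0…5.
(1 - q + 3q^2) has coefficients 1,-1,3,0,0,0,0,0 for degrees 0…7.
Multiplying by (1 + q^2)^4 gives running coefficients 1,-1,7,-4,18,-6,22,-4 for degrees 0…7.
Finally multiplying by (1 + q + q^2 + q^3 + q^4 + q^5), the product of all factors after the first has coefficients 1,0,7,3,21,15,36,33 for degrees 0…7.
[q^7] = 1·33 + 1·36 + 1·15 + 1·21 + 1·3 + 1·7 = 115.

115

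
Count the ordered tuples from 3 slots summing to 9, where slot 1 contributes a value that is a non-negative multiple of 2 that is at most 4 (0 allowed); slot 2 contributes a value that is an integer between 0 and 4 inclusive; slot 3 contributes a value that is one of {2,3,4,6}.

The generating function for the choices is (1 + y² + y⁴)·(1 + y + y² + y³ + y⁴)·(y² + y³ + y⁴ + y⁶); the count is [y⁹].
(1 + y² + y⁴) has coefficients 1,0,1,0,1 for degrees 0…4.
(1 + y + y² + y³ + y⁴) has coefficients 1,1,1,1,1,0,0,0,0,0 for degrees 0…9.
Finally multiplying by (y² + y³ + y⁴ + y⁶), the product of all factors after the first has coefficients 0,0,1,2,3,3,4,3,2,1 for degrees 0…9.
[y⁹] = 1·1 + 1·3 + 1·3 = 7.

7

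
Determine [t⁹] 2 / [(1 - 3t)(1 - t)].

59048

Partial fractions give a closed form: a_n = (3)·3^n + (-1)·1^n.
At n = 9: a_9 = 59048.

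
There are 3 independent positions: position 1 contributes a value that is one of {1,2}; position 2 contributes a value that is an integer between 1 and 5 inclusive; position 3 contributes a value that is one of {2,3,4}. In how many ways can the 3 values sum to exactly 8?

The generating function for the choices is (z + z^2)·(z + z^2 + z^3 + z^4 + z^5)·(z^2 + z^3 + z^4); the count is [z^8].
(z + z^2) has coefficients 0,1,1 for degrees 0…2.
(z + z^2 + z^3 + z^4 + z^5) has coefficients 0,1,1,1,1,1,0,0,0 for degrees 0…8.
Finally multiplying by (z^2 + z^3 + z^4), the product of all factors after the first has coefficients 0,0,0,1,2,3,3,3,2 for degrees 0…8.
[z^8] = 1·3 + 1·3 = 6.

6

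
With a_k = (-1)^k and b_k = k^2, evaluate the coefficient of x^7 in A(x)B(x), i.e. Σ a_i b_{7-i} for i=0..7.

This is [x^7] in the product of the two ordinary generating functions.
Σ = 1·49 − 1·36 + 1·25 − 1·16 + 1·9 − 1·4 + 1·1 − 1·0 = 28.

28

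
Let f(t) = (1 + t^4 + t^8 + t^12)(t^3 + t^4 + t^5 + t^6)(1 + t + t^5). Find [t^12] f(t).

(1 + t^4 + t^8 + t^12) has coefficients 1,0,0,0,1,0,0,0,1,0,0,0,1 for degrees 0…12.
(t^3 + t^4 + t^5 + t^6) has coefficients 0,0,0,1,1,1,1,0,0,0,0,0,0 for degrees 0…12.
Finally multiplying by (1 + t + t^5), the product of all factors after the first has coefficients 0,0,0,1,2,2,2,1,1,1,1,1,0 for degrees 0…12.
[t^12] = 1·0 + 1·1 + 1·2 + 1·0 = 3.

3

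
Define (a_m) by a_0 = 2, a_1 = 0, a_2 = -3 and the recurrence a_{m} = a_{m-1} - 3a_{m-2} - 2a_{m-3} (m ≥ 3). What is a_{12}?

-163

The ordinary generating function has denominator 1 - y + 3y^2 + 2y^3.
Iterating the recurrence: a_0,…,a_{12} = 2, 0, -3, -7, 2, 29, 37, -54, -223, -135, 642, 1493, -163.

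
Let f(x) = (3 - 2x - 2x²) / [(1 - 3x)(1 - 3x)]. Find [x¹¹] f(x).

4684554

The denominator gives the recurrence a_n = 6a_(n−1) − 9a_(n−2) for n ≥ 3; the numerator fixes a_0 = 3, a_1 = 16, a_2 = 67.
Iterating: 3, 16, 67, 258, 945, 3348, 11583, 39366, 131949, 437400, 1436859, 4684554, so a_11 = 4684554.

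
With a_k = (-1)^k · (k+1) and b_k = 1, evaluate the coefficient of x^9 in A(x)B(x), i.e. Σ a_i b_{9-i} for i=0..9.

Write out a_i and b_{9-i} for i = 0,…,9 and sum the products.
Σ = 1·1 − 2·1 + 3·1 − 4·1 + 5·1 − 6·1 + 7·1 − 8·1 + 9·1 − 10·1 = -5.

-5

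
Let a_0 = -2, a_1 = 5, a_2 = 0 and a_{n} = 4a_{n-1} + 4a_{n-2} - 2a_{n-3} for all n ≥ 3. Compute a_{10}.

1052760

The ordinary generating function has denominator 1 - 4q - 4q^2 + 2q^3.
Iterating the recurrence: a_0,…,a_{10} = -2, 5, 0, 24, 86, 440, 2056, 9812, 46592, 221504, 1052760.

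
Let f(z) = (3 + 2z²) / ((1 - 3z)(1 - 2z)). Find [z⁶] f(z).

The denominator gives the recurrence a_n = 5a_(n−1) − 6a_(n−2) for n ≥ 3; the numerator fixes a_0 = 3, a_1 = 15, a_2 = 59.
Iterating: 3, 15, 59, 205, 671, 2125, 6599, so a_6 = 6599.

6599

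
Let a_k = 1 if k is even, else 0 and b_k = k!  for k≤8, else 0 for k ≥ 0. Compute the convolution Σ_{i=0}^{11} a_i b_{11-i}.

5167

The convolution is the t^11 coefficient of A(t)B(t).
Σ = 1·0 + 0·0 + 1·0 + 0·40320 + 1·5040 + 0·720 + 1·120 + 0·24 + 1·6 + 0·2 + 1·1 + 0·1 = 5167.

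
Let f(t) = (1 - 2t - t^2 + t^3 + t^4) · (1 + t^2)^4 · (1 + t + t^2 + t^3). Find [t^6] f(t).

-10

(1 - 2t - t^2 + t^3 + t^4) has coefficients 1,-2,-1,1,1 for degrees 0…4.
(1 + t^2)^4 has coefficients 1,0,4,0,6,0,4 for degrees 0…6.
Finally multiplying by (1 + t + t^2 + t^3), the product of all factors after the first has coefficients 1,1,5,5,10,10,10 for degrees 0…6.
[t^6] = 1·10 − 2·10 − 1·10 + 1·5 + 1·5 = -10.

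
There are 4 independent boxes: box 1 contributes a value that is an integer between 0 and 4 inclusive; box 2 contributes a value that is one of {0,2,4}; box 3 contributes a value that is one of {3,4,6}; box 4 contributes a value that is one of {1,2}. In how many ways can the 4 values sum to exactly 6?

5

The generating function for the choices is (1 + q + q^2 + q^3 + q^4)·(1 + q^2 + q^4)·(q^3 + q^4 + q^6)·(q + q^2); the count is [q^6].
(1 + q + q^2 + q^3 + q^4) has coefficients 1,1,1,1,1 for degrees 0…4.
(1 + q^2 + q^4) has coefficients 1,0,1,0,1,0,0 for degrees 0…6.
Multiplying by (q^3 + q^4 + q^6) gives running coefficients 0,0,0,1,1,1,2 for degrees 0…6.
Finally multiplying by (q + q^2), the product of all factors after the first has coefficients 0,0,0,0,1,2,2 for degrees 0…6.
[q^6] = 1·2 + 1·2 + 1·1 + 1·0 + 1·0 = 5.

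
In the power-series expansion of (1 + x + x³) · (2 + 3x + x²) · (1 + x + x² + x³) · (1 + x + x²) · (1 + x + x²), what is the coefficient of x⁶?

113

(1 + x + x³) has coefficients 1,1,0,1 for degrees 0…3.
(2 + 3x + x²) has coefficients 2,3,1,0,0,0,0 for degrees 0…6.
Multiplying by (1 + x + x² + x³) gives running coefficients 2,5,6,6,4,1,0 for degrees 0…6.
Multiplying by (1 + x + x²) gives running coefficients 2,7,13,17,16,11,5 for degrees 0…6.
Finally multiplying by (1 + x + x²), the product of all factors after the first has coefficients 2,9,22,37,46,44,32 for degrees 0…6.
[x⁶] = 1·32 + 1·44 + 1·37 = 113.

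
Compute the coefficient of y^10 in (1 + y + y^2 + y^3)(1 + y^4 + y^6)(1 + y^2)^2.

(1 + y + y^2 + y^3) has coefficients 1,1,1,1 for degrees 0…3.
(1 + y^4 + y^6) has coefficients 1,0,0,0,1,0,1,0,0,0,0 for degrees 0…10.
Finally multiplying by (1 + y^2)^2, the product of all factors after the first has coefficients 1,0,2,0,2,0,3,0,3,0,1 for degrees 0…10.
[y^10] = 1·1 + 1·0 + 1·3 + 1·0 = 4.

4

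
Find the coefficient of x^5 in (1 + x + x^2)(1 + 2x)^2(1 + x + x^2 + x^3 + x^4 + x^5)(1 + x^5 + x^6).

(1 + x + x^2) has coefficients 1,1,1 for degrees 0…2.
(1 + 2x)^2 has coefficients 1,4,4,0,0,0 for degrees 0…5.
Multiplying by (1 + x + x^2 + x^3 + x^4 + x^5) gives running coefficients 1,5,9,9,9,9 for degrees 0…5.
Finally multiplying by (1 + x^5 + x^6), the product of all factors after the first has coefficients 1,5,9,9,9,10 for degrees 0…5.
[x^5] = 1·10 + 1·9 + 1·9 = 28.

28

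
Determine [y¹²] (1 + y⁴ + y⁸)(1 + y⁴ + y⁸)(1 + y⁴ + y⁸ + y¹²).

(1 + y⁴ + y⁸) has coefficients 1,0,0,0,1,0,0,0,1 for degrees 0…8.
(1 + y⁴ + y⁸) has coefficients 1,0,0,0,1,0,0,0,1,0,0,0,0 for degrees 0…12.
Finally multiplying by (1 + y⁴ + y⁸ + y¹²), the product of all factors after the first has coefficients 1,0,0,0,2,0,0,0,3,0,0,0,3 for degrees 0…12.
[y¹²] = 1·3 + 1·3 + 1·2 = 8.

8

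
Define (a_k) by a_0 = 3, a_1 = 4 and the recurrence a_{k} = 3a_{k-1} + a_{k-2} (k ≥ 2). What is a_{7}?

5836

The ordinary generating function has denominator 1 - 3x - x^2.
Iterating the recurrence: a_0,…,a_{7} = 3, 4, 15, 49, 162, 535, 1767, 5836.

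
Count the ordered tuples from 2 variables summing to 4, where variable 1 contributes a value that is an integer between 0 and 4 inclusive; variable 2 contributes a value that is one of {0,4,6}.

2

The generating function for the choices is (1 + t + t² + t³ + t⁴)·(1 + t⁴ + t⁶); the count is [t⁴].
(1 + t + t² + t³ + t⁴) has coefficients 1,1,1,1,1 for degrees 0…4.
(1 + t⁴ + t⁶) has coefficients 1,0,0,0,1 for degrees 0…4.
[t⁴] = 1·1 + 1·0 + 1·0 + 1·0 + 1·1 = 2.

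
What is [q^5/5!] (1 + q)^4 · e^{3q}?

The EGF product rule gives c_5 = Σ_{k_1+k_2=5} C(5; k_1,k_2) · ∏ g_i(k_i), where (1+q)^4 gives the falling factorial (4)_k; e^{3q} gives (3)^k.
g_1(k) for k = 0…5: 1, 4, 12, 24, 24, 0.
g_2(k) for k = 0…5: 1, 3, 9, 27, 81, 243.
c_5 = Σ_k C(5,k)·g_1(k)·g_2(5−k) = 1·1·243 + 5·4·81 + 10·12·27 + 10·24·9 + 5·24·3 = 243 + 1620 + 3240 + 2160 + 360 = 7623.

7623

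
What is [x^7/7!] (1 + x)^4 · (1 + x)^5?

The EGF product rule gives c_7 = Σ_{k_1+k_2=7} C(7; k_1,k_2) · ∏ g_i(k_i), where (1+x)^4 gives the falling factorial (4)_k; (1+x)^5 gives the falling factorial (5)_k.
g_1(k) for k = 0…7: 1, 4, 12, 24, 24, 0, 0, 0.
g_2(k) for k = 0…7: 1, 5, 20, 60, 120, 120, 0, 0.
c_7 = Σ_k C(7,k)·g_1(k)·g_2(7−k) = 21·12·120 + 35·24·120 + 35·24·60 = 30240 + 100800 + 50400 = 181440.

181440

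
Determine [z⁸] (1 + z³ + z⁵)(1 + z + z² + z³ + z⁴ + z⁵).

(1 + z³ + z⁵) has coefficients 1,0,0,1,0,1 for degrees 0…5.
(1 + z + z² + z³ + z⁴ + z⁵) has coefficients 1,1,1,1,1,1,0,0,0 for degrees 0…8.
[z⁸] = 1·0 + 1·1 + 1·1 = 2.

2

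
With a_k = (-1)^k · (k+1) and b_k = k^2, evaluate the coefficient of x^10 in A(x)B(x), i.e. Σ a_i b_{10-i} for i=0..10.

Write out a_i and b_{10-i} for i = 0,…,10 and sum the products.
Σ = 1·100 − 2·81 + 3·64 − 4·49 + 5·36 − 6·25 + 7·16 − 8·9 + 9·4 − 10·1 + 11·0 = 30.

30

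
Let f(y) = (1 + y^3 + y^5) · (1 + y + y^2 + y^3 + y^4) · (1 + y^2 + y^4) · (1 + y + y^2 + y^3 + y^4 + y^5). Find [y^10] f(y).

29

(1 + y^3 + y^5) has coefficients 1,0,0,1,0,1 for degrees 0…5.
(1 + y + y^2 + y^3 + y^4) has coefficients 1,1,1,1,1,0,0,0,0,0,0 for degrees 0…10.
Multiplying by (1 + y^2 + y^4) gives running coefficients 1,1,2,2,3,2,2,1,1,0,0 for degrees 0…10.
Finally multiplying by (1 + y + y^2 + y^3 + y^4 + y^5), the product of all factors after the first has coefficients 1,2,4,6,9,11,12,12,11,9,6 for degrees 0…10.
[y^10] = 1·6 + 1·12 + 1·11 = 29.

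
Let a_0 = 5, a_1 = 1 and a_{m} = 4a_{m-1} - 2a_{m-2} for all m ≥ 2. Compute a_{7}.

-3688

The ordinary generating function has denominator 1 - 4x + 2x^2.
Iterating the recurrence: a_0,…,a_{7} = 5, 1, -6, -26, -92, -316, -1080, -3688.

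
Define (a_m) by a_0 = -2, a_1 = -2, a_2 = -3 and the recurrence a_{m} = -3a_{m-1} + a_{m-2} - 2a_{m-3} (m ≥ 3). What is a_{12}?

-669217

The ordinary generating function has denominator 1 + 3t - t^2 + 2t^3.
Iterating the recurrence: a_0,…,a_{12} = -2, -2, -3, 11, -32, 113, -393, 1356, -4687, 16203, -56008, 193601, -669217.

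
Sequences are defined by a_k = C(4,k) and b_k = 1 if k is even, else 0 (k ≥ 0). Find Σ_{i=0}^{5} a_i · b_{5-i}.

The convolution is the t^5 coefficient of A(t)B(t).
Σ = 1·0 + 4·1 + 6·0 + 4·1 + 1·0 + 0·1 = 8.

8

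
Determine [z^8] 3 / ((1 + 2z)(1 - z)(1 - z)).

351

The denominator gives the recurrence a_n = 3a_(n−2) − 2a_(n−3) for n ≥ 3; the numerator fixes a_0 = 3, a_1 = 0, a_2 = 9.
Iterating: 3, 0, 9, -6, 27, -36, 93, -162, 351, so a_8 = 351.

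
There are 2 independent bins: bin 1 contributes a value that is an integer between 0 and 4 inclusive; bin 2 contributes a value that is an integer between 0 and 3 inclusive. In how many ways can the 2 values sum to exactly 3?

4

The generating function for the choices is (1 + z + z² + z³ + z⁴)·(1 + z + z² + z³); the count is [z³].
(1 + z + z² + z³ + z⁴) has coefficients 1,1,1,1 for degrees 0…3.
(1 + z + z² + z³) has coefficients 1,1,1,1 for degrees 0…3.
[z³] = 1·1 + 1·1 + 1·1 + 1·1 = 4.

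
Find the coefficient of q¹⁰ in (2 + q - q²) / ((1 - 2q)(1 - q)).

4606

The denominator gives the recurrence a_n = 3a_(n−1) − 2a_(n−2) for n ≥ 3; the numerator fixes a_0 = 2, a_1 = 7, a_2 = 16.
Iterating: 2, 7, 16, 34, 70, 142, 286, 574, 1150, 2302, 4606, so a_10 = 4606.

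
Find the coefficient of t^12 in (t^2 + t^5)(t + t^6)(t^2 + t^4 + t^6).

2

(t^2 + t^5) has coefficients 0,0,1,0,0,1 for degrees 0…5.
(t + t^6) has coefficients 0,1,0,0,0,0,1,0,0,0,0,0,0 for degrees 0…12.
Finally multiplying by (t^2 + t^4 + t^6), the product of all factors after the first has coefficients 0,0,0,1,0,1,0,1,1,0,1,0,1 for degrees 0…12.
[t^12] = 1·1 + 1·1 = 2.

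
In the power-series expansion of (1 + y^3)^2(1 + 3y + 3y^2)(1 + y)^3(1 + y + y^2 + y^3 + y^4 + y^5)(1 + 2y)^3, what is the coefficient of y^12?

4005

(1 + y^3)^2 has coefficients 1,0,0,2,0,0,1 for degrees 0…6.
(1 + 3y + 3y^2) has coefficients 1,3,3,0,0,0,0,0,0,0,0,0,0 for degrees 0…12.
Multiplying by (1 + y)^3 gives running coefficients 1,6,15,19,12,3,0,0,0,0,0,0,0 for degrees 0…12.
Multiplying by (1 + y + y^2 + y^3 + y^4 + y^5) gives running coefficients 1,7,22,41,53,56,55,49,34,15,3,0,0 for degrees 0…12.
Finally multiplying by (1 + 2y)^3, the product of all factors after the first has coefficients 1,13,76,265,619,1042,1355,1475,1436,1247,893,470,156 for degrees 0…12.
[y^12] = 1·156 + 2·1247 + 1·1355 = 4005.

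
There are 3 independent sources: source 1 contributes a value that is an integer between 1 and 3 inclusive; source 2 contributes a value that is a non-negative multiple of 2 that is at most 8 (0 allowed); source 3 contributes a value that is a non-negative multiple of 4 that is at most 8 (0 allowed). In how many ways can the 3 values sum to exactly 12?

The generating function for the choices is (z + z² + z³)·(1 + z² + z⁴ + z⁶ + z⁸)·(1 + z⁴ + z⁸); the count is [z¹²].
(z + z² + z³) has coefficients 0,1,1,1 for degrees 0…3.
(1 + z² + z⁴ + z⁶ + z⁸) has coefficients 1,0,1,0,1,0,1,0,1,0,0,0,0 for degrees 0…12.
Finally multiplying by (1 + z⁴ + z⁸), the product of all factors after the first has coefficients 1,0,1,0,2,0,2,0,3,0,2,0,2 for degrees 0…12.
[z¹²] = 1·0 + 1·2 + 1·0 = 2.

2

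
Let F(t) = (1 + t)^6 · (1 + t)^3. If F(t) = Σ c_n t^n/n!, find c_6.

The EGF product rule gives c_6 = Σ_{k_1+k_2=6} C(6; k_1,k_2) · ∏ g_i(k_i), where (1+t)^6 gives the falling factorial (6)_k; (1+t)^3 gives the falling factorial (3)_k.
g_1(k) for k = 0…6: 1, 6, 30, 120, 360, 720, 720.
g_2(k) for k = 0…6: 1, 3, 6, 6, 0, 0, 0.
c_6 = Σ_k C(6,k)·g_1(k)·g_2(6−k) = 20·120·6 + 15·360·6 + 6·720·3 + 1·720·1 = 14400 + 32400 + 12960 + 720 = 60480.

60480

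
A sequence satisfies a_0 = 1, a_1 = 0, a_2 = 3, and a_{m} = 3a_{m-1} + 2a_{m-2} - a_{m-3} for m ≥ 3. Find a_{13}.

The ordinary generating function has denominator 1 - 3z - 2z^2 + z^3.
Iterating the recurrence: a_0,…,a_{13} = 1, 0, 3, 8, 30, 103, 361, 1259, 4396, 15345, 53568, 186998, 652785, 2278783.

2278783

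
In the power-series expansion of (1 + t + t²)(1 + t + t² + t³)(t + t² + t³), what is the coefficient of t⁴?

(1 + t + t²) has coefficients 1,1,1 for degrees 0…2.
(1 + t + t² + t³) has coefficients 1,1,1,1,0 for degrees 0…4.
Finally multiplying by (t + t² + t³), the product of all factors after the first has coefficients 0,1,2,3,3 for degrees 0…4.
[t⁴] = 1·3 + 1·3 + 1·2 = 8.

8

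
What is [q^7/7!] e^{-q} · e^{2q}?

1

The EGF product rule gives c_7 = Σ_{k_1+k_2=7} C(7; k_1,k_2) · ∏ g_i(k_i), where e^{-q} gives (-1)^k; e^{2q} gives (2)^k.
g_1(k) for k = 0…7: 1, -1, 1, -1, 1, -1, 1, -1.
g_2(k) for k = 0…7: 1, 2, 4, 8, 16, 32, 64, 128.
c_7 = Σ_k C(7,k)·g_1(k)·g_2(7−k) = 1·1·128 + 7·(-1)·64 + 21·1·32 + 35·(-1)·16 + 35·1·8 + 21·(-1)·4 + 7·1·2 + 1·(-1)·1 = 128 − 448 + 672 − 560 + 280 − 84 + 14 − 1 = 1.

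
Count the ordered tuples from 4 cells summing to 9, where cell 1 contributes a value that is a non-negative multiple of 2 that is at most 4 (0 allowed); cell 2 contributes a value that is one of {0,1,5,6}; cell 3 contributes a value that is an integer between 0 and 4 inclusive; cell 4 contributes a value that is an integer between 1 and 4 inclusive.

24

The generating function for the choices is (1 + t² + t⁴)·(1 + t + t⁵ + t⁶)·(1 + t + t² + t³ + t⁴)·(t + t² + t³ + t⁴); the count is [t⁹].
(1 + t² + t⁴) has coefficients 1,0,1,0,1 for degrees 0…4.
(1 + t + t⁵ + t⁶) has coefficients 1,1,0,0,0,1,1,0,0,0 for degrees 0…9.
Multiplying by (1 + t + t² + t³ + t⁴) gives running coefficients 1,2,2,2,2,2,2,2,2,2 for degrees 0…9.
Finally multiplying by (t + t² + t³ + t⁴), the product of all factors after the first has coefficients 0,1,3,5,7,8,8,8,8,8 for degrees 0…9.
[t⁹] = 1·8 + 1·8 + 1·8 = 24.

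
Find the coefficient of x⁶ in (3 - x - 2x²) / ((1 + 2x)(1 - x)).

The denominator gives the recurrence a_n = −a_(n−1) + 2a_(n−2) for n ≥ 3; the numerator fixes a_0 = 3, a_1 = -4, a_2 = 8.
Iterating: 3, -4, 8, -16, 32, -64, 128, so a_6 = 128.

128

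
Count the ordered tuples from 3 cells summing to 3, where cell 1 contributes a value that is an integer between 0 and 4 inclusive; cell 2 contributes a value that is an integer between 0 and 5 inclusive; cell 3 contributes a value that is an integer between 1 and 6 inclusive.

The generating function for the choices is (1 + t + t² + t³ + t⁴)·(1 + t + t² + t³ + t⁴ + t⁵)·(t + t² + t³ + t⁴ + t⁵ + t⁶); the count is [t³].
(1 + t + t² + t³ + t⁴) has coefficients 1,1,1,1 for degrees 0…3.
(1 + t + t² + t³ + t⁴ + t⁵) has coefficients 1,1,1,1 for degrees 0…3.
Finally multiplying by (t + t² + t³ + t⁴ + t⁵ + t⁶), the product of all factors after the first has coefficients 0,1,2,3 for degrees 0…3.
[t³] = 1·3 + 1·2 + 1·1 + 1·0 = 6.

6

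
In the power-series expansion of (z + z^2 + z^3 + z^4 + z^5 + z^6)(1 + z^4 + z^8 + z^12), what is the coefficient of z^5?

(z + z^2 + z^3 + z^4 + z^5 + z^6) has coefficients 0,1,1,1,1,1 for degrees 0…5.
(1 + z^4 + z^8 + z^12) has coefficients 1,0,0,0,1,0 for degrees 0…5.
[z^5] = 1·1 + 1·0 + 1·0 + 1·0 + 1·1 = 2.

2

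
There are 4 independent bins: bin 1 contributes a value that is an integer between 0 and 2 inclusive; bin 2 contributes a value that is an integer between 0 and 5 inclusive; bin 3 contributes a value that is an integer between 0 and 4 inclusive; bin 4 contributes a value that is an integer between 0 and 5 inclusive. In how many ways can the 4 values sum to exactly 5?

45

The generating function for the choices is (1 + q + q^2)·(1 + q + q^2 + q^3 + q^4 + q^5)·(1 + q + q^2 + q^3 + q^4)·(1 + q + q^2 + q^3 + q^4 + q^5); the count is [q^5].
(1 + q + q^2) has coefficients 1,1,1 for degrees 0…2.
(1 + q + q^2 + q^3 + q^4 + q^5) has coefficients 1,1,1,1,1,1 for degrees 0…5.
Multiplying by (1 + q + q^2 + q^3 + q^4) gives running coefficients 1,2,3,4,5,5 for degrees 0…5.
Finally multiplying by (1 + q + q^2 + q^3 + q^4 + q^5), the product of all factors after the first has coefficients 1,3,6,10,15,20 for degrees 0…5.
[q^5] = 1·20 + 1·15 + 1·10 = 45.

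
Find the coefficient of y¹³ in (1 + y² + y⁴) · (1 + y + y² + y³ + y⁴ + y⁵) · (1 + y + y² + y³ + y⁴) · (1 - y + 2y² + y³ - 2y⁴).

(1 + y² + y⁴) has coefficients 1,0,1,0,1 for degrees 0…4.
(1 + y + y² + y³ + y⁴ + y⁵) has coefficients 1,1,1,1,1,1,0,0,0,0,0,0,0,0 for degrees 0…13.
Multiplying by (1 + y + y² + y³ + y⁴) gives running coefficients 1,2,3,4,5,5,4,3,2,1,0,0,0,0 for degrees 0…13.
Finally multiplying by (1 - y + 2y² + y³ - 2y⁴), the product of all factors after the first has coefficients 1,1,3,6,7,7,7,6,2,-1,-2,-2,-3,-2 for degrees 0…13.
[y¹³] = 1·(-2) + 1·(-2) + 1·(-1) = -5.

-5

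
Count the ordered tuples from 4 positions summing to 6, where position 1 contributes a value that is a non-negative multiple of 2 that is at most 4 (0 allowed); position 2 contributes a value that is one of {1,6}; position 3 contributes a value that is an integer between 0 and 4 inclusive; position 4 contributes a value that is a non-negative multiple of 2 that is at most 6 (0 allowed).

The generating function for the choices is (1 + y^2 + y^4)·(y + y^6)·(1 + y + y^2 + y^3 + y^4)·(1 + y^2 + y^4 + y^6); the count is [y^6].
(1 + y^2 + y^4) has coefficients 1,0,1,0,1 for degrees 0…4.
(y + y^6) has coefficients 0,1,0,0,0,0,1 for degrees 0…6.
Multiplying by (1 + y + y^2 + y^3 + y^4) gives running coefficients 0,1,1,1,1,1,1 for degrees 0…6.
Finally multiplying by (1 + y^2 + y^4 + y^6), the product of all factors after the first has coefficients 0,1,1,2,2,3,3 for degrees 0…6.
[y^6] = 1·3 + 1·2 + 1·1 = 6.

6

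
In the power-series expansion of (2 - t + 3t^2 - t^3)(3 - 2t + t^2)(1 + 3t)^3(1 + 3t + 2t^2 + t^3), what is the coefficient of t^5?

628

(2 - t + 3t^2 - t^3) has coefficients 2,-1,3,-1 for degrees 0…3.
(3 - 2t + t^2) has coefficients 3,-2,1,0,0,0 for degrees 0…5.
Multiplying by (1 + 3t)^3 gives running coefficients 3,25,64,36,-27,27 for degrees 0…5.
Finally multiplying by (1 + 3t + 2t^2 + t^3), the product of all factors after the first has coefficients 3,34,145,281,234,82 for degrees 0…5.
[t^5] = 2·82 − 1·234 + 3·281 − 1·145 = 628.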